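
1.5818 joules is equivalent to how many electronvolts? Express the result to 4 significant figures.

1 joule = 6.24151 × 10^18 eV.
1.5818 × 6.24151 × 10^18 ≈ 9.873 × 10^18 eV.

9.873 × 10^18 electronvolts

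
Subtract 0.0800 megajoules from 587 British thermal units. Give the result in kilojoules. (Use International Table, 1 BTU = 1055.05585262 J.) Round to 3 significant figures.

539 kJ

587 BTU = 619.318 kJ and 0.0800 MJ = 80.0000 kJ.
619.318 − 80.0000 ≈ 539 kJ.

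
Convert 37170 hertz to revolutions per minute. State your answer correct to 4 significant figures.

2.230 × 10^6 rpm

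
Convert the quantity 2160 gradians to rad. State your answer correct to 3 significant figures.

33.9 radians

1 gradian = 0.0157080 radians.
Then 2160 × 0.0157080 ≈ 33.9 rad.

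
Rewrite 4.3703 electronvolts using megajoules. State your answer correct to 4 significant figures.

7.002 × 10^-25 MJ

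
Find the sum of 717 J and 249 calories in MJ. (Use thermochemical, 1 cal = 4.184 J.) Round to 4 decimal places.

0.0018 megajoules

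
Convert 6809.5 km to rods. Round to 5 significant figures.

1.3540 × 10^6 rods

1 km = 198.839 rods.
Then 6809.5 × 198.839 ≈ 1.3540 × 10^6 rod.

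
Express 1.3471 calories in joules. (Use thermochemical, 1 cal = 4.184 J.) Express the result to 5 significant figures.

1 calorie = 4.18400 joules.
Then 1.3471 × 4.18400 ≈ 5.6363 J.

5.6363 joules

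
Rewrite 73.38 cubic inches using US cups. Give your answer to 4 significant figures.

5.083 US cups

1 in³ = 0.0692641 US cups.
Thus 73.38 × 0.0692641 ≈ 5.083 US cup.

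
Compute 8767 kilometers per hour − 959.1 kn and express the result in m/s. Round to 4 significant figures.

1942 m/s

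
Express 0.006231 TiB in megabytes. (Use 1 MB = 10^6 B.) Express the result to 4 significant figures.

1 TiB = 1.09951 × 10^6 MB.
So 0.006231 × 1.09951 × 10^6 ≈ 6851 MB.

6851 MB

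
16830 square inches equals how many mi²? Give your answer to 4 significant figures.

1 in² = 2.49098e-10 square miles.
16830 × 2.49098e-10 ≈ 4.192e-6 mi².

4.192e-6 mi²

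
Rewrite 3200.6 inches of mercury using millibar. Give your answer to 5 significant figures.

1 inHg = 33.8639 mbar.
Thus 3200.6 × 33.8639 ≈ 108380 mbar.

108380 mbar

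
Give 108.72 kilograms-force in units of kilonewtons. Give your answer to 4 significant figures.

1.066 kilonewtons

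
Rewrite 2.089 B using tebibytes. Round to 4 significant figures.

1 byte = 9.09495e-13 TiB.
Thus 2.089 × 9.09495e-13 ≈ 1.900e-12 TiB.

1.900e-12 TiB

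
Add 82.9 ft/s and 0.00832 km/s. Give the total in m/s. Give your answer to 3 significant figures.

33.6 m/s

82.9 ft/s = 25.2679 m/s and 0.00832 km/s = 8.32000 m/s.
25.2679 + 8.32000 ≈ 33.6 m/s.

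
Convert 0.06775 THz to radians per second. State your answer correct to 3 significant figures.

4.26 × 10^11 radians per second

1 THz = 6.28319 × 10^12 radians per second.
Thus 0.06775 × 6.28319 × 10^12 ≈ 4.26 × 10^11 rad/s.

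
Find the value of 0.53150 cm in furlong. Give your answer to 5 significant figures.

1 centimeter = 4.97097e-5 furlongs.
0.53150 × 4.97097e-5 ≈ 2.6421e-5 furlong.

2.6421e-5 furlong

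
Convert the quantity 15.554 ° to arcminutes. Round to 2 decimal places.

933.24 arcmin

1 ° = 60.0000 arcmin.
15.554 × 60.0000 ≈ 933.24 arcmin.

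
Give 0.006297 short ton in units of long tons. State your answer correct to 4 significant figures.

1 short ton = 0.892857 long ton.
Then 0.006297 × 0.892857 ≈ 0.005622 long ton.

0.005622 long ton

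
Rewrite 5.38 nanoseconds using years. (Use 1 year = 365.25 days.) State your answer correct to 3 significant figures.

1.70e-16 yr

1 ns = 3.16881e-17 yr.
Thus 5.38 × 3.16881e-17 ≈ 1.70e-16 yr.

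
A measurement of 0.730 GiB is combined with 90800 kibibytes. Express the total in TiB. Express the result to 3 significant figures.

0.000797 tebibytes

0.730 GiB = 0.000712891 TiB and 90800 KiB = 8.45641e-5 TiB.
0.000712891 + 8.45641e-5 ≈ 0.000797 TiB.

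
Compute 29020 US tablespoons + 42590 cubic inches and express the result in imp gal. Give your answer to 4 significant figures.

29020 US tbsp = 94.3914 imp gal and 42590 in³ = 153.522 imp gal.
94.3914 + 153.522 ≈ 247.9 imp gal.

247.9 imperial gallons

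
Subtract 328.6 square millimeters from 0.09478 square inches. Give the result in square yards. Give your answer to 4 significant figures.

-0.0003199 square yards

0.09478 in² = 7.31327e-5 yd² and 328.6 mm² = 0.000393002 yd².
7.31327e-5 − 0.000393002 ≈ -0.0003199 yd².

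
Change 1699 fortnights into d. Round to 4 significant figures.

1 fortnight = 14.0000 days.
1699 × 14.0000 ≈ 23790 d.

23790 d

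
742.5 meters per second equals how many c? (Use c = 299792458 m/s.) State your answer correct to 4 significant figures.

1 meter per second = 3.33564e-9 times the speed of light.
Thus 742.5 × 3.33564e-9 ≈ 2.477e-6 c.

2.477e-6 times the speed of light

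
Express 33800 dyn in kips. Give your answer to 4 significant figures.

7.599e-5 kips

1 dyne = 2.24809e-9 kip.
33800 × 2.24809e-9 ≈ 7.599e-5 kip.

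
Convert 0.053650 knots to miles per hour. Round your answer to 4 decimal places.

1 kn = 1.15078 mph.
0.053650 × 1.15078 ≈ 0.0617 mph.

0.0617 mph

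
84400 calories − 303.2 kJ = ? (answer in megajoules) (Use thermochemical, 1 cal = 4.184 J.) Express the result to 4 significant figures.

84400 cal = 0.353130 MJ and 303.2 kJ = 0.303200 MJ.
0.353130 − 0.303200 ≈ 0.04993 MJ.

0.04993 megajoules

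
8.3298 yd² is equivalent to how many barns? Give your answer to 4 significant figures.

6.965e+28 barns

1 yd² = 8.36127e+27 barn.
8.3298 × 8.36127e+27 ≈ 6.965e+28 barn.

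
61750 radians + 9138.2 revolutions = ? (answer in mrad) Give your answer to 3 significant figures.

1.19e+8 mrad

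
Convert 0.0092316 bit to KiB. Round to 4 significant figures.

1 bit = 0.000122070 KiB.
So 0.0092316 × 0.000122070 ≈ 1.127e-6 KiB.

1.127e-6 kibibytes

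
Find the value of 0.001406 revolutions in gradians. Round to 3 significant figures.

1 revolution = 400.000 grad.
Then 0.001406 × 400.000 ≈ 0.562 grad.

0.562 grad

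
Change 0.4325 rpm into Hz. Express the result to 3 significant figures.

1 revolution per minute = 0.0166667 Hz.
So 0.4325 × 0.0166667 ≈ 0.00721 Hz.

0.00721 Hz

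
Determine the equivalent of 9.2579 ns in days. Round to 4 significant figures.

1 nanosecond = 1.15741e-14 days.
Thus 9.2579 × 1.15741e-14 ≈ 1.072e-13 d.

1.072e-13 days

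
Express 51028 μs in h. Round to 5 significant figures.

1.4174e-5 h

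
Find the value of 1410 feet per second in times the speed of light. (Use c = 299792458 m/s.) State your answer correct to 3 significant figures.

1 foot per second = 1.01670e-9 times the speed of light.
1410 × 1.01670e-9 ≈ 1.43e-6 c.

1.43e-6 c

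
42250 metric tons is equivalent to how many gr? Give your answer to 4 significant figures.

6.520 × 10^11 gr

1 metric ton = 1.54324 × 10^7 grains.
42250 × 1.54324 × 10^7 ≈ 6.520 × 10^11 gr.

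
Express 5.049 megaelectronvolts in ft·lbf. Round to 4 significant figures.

5.966e-13 ft·lbf

1 MeV = 1.18170e-13 ft·lbf.
So 5.049 × 1.18170e-13 ≈ 5.966e-13 ft·lbf.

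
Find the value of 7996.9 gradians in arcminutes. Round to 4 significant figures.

431800 arcminutes

1 gradian = 54.0000 arcminutes.
So 7996.9 × 54.0000 ≈ 431800 arcmin.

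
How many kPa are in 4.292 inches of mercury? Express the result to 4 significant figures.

1 inch of mercury = 3.38639 kilopascals.
So 4.292 × 3.38639 ≈ 14.53 kPa.

14.53 kPa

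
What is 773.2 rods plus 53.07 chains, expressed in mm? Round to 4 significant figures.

4.956e+6 mm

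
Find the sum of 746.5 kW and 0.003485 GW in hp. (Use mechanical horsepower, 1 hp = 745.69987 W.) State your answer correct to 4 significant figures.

5675 hp

746.5 kW = 1001.07 hp and 0.003485 GW = 4673.46 hp.
1001.07 + 4673.46 ≈ 5675 hp.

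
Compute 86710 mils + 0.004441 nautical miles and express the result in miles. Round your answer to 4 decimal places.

86710 mil = 0.00136853 mi and 0.004441 nmi = 0.00511061 mi.
0.00136853 + 0.00511061 ≈ 0.0065 mi.

0.0065 miles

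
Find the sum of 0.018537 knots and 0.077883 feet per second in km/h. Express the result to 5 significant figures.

0.11979 km/h

0.018537 kn = 0.0343305 km/h and 0.077883 ft/s = 0.0854595 km/h.
0.0343305 + 0.0854595 ≈ 0.11979 km/h.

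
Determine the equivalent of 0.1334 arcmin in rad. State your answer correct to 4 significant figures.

3.880e-5 rad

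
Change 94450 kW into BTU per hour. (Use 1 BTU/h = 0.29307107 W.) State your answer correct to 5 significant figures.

3.2228 × 10^8 BTU per hour

1 kilowatt = 3412.14 BTU per hour.
So 94450 × 3412.14 ≈ 3.2228 × 10^8 BTU/h.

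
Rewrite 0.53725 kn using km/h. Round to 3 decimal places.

1 kn = 1.85200 kilometers per hour.
Thus 0.53725 × 1.85200 ≈ 0.995 km/h.

0.995 km/h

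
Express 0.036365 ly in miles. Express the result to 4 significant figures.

1 light-year = 5.87863e+12 miles.
So 0.036365 × 5.87863e+12 ≈ 2.138e+11 mi.

2.138e+11 miles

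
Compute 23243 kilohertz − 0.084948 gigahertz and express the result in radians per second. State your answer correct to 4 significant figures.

23243 kHz = 1.46040 × 10^8 rad/s and 0.084948 GHz = 5.33744 × 10^8 rad/s.
1.46040 × 10^8 − 5.33744 × 10^8 ≈ -3.877 × 10^8 rad/s.

-3.877 × 10^8 radians per second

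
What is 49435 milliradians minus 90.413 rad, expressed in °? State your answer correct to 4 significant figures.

-2348 degrees

49435 mrad = 2832.42 ° and 90.413 rad = 5180.28 °.
2832.42 − 5180.28 ≈ -2348 °.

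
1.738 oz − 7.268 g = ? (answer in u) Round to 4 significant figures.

1.738 oz = 2.96720 × 10^25 u and 7.268 g = 4.37689 × 10^24 u.
2.96720 × 10^25 − 4.37689 × 10^24 ≈ 2.530 × 10^25 u.

2.530 × 10^25 u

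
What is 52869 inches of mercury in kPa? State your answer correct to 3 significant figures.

179000 kPa

1 inHg = 3.38639 kilopascals.
So 52869 × 3.38639 ≈ 179000 kPa.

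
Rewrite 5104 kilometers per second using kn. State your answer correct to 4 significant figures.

9.921 × 10^6 knots

1 kilometer per second = 1943.84 kn.
5104 × 1943.84 ≈ 9.921 × 10^6 kn.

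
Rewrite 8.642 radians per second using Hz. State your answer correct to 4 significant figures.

1.375 hertz

1 radian per second = 0.159155 Hz.
8.642 × 0.159155 ≈ 1.375 Hz.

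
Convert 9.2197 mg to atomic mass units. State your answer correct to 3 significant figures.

5.55e+21 u

1 mg = 6.02214e+20 u.
9.2197 × 6.02214e+20 ≈ 5.55e+21 u.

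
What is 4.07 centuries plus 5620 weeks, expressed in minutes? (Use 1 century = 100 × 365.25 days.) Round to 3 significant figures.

2.71e+8 min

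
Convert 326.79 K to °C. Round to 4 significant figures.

K = °C + 273.15.
Applying the formula gives 53.64 °C.

53.64 °C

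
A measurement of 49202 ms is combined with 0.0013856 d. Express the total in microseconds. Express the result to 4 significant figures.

1.689 × 10^8 microseconds

49202 ms = 4.92020 × 10^7 μs and 0.0013856 d = 1.19716 × 10^8 μs.
4.92020 × 10^7 + 1.19716 × 10^8 ≈ 1.689 × 10^8 μs.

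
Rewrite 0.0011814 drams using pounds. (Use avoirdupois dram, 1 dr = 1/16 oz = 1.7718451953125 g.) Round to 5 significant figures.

1 dr = 0.00390625 pounds.
So 0.0011814 × 0.00390625 ≈ 4.6148e-6 lb.

4.6148e-6 pounds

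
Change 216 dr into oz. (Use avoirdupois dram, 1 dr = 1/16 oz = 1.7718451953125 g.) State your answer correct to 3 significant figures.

1 dram = 0.0625000 ounces.
Thus 216 × 0.0625000 ≈ 13.5 oz.

13.5 oz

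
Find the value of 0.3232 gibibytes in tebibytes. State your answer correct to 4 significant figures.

1 GiB = 0.0009765625 TiB.
Then 0.3232 × 0.0009765625 ≈ 0.0003156 TiB.

0.0003156 tebibytes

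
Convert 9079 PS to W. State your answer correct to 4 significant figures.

6.678e+6 watts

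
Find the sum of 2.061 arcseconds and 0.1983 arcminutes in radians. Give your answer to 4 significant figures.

6.768 × 10^-5 rad

2.061 arcsec = 9.99201 × 10^-6 rad and 0.1983 arcmin = 5.76831 × 10^-5 rad.
9.99201 × 10^-6 + 5.76831 × 10^-5 ≈ 6.768 × 10^-5 rad.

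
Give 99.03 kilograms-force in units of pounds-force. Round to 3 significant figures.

218 lbf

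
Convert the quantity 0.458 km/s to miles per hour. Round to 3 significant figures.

1020 miles per hour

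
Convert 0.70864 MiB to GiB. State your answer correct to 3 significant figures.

0.000692 GiB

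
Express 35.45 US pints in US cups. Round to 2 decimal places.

70.90 US cup

1 US pt = 2.00000 US cup.
Then 35.45 × 2.00000 ≈ 70.90 US cup.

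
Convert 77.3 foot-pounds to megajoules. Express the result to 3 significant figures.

0.000105 MJ

1 foot-pound = 1.35582e-6 megajoules.
So 77.3 × 1.35582e-6 ≈ 0.000105 MJ.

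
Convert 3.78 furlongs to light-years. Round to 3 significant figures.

8.04e-14 ly

1 furlong = 2.12635e-14 light-years.
3.78 × 2.12635e-14 ≈ 8.04e-14 ly.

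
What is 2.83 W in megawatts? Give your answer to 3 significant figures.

2.83e-6 megawatts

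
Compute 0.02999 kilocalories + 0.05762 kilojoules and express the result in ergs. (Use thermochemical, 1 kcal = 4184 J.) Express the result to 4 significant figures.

0.02999 kcal = 1.25478 × 10^9 erg and 0.05762 kJ = 5.76200 × 10^8 erg.
1.25478 × 10^9 + 5.76200 × 10^8 ≈ 1.831 × 10^9 erg.

1.831 × 10^9 ergs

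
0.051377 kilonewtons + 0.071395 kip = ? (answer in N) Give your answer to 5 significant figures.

368.96 newtons

0.051377 kN = 51.3770 N and 0.071395 kip = 317.581 N.
51.3770 + 317.581 ≈ 368.96 N.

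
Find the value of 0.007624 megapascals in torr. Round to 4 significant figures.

57.18 torr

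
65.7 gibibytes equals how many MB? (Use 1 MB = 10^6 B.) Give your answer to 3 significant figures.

70500 megabytes

1 GiB = 1073.74 MB.
So 65.7 × 1073.74 ≈ 70500 MB.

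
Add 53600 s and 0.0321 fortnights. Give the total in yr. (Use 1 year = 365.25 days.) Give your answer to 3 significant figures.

0.00293 years

53600 s = 0.00169848 yr and 0.0321 fortnight = 0.00123039 yr.
0.00169848 + 0.00123039 ≈ 0.00293 yr.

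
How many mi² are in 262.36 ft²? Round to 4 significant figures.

9.411 × 10^-6 square miles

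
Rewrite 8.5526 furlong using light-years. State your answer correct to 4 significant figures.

1.819e-13 ly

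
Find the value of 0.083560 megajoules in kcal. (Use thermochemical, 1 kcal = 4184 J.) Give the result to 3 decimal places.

19.971 kilocalories

1 megajoule = 239.006 kcal.
Thus 0.083560 × 239.006 ≈ 19.971 kcal.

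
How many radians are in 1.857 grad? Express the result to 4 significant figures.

1 grad = 0.0157080 rad.
So 1.857 × 0.0157080 ≈ 0.02917 rad.

0.02917 radians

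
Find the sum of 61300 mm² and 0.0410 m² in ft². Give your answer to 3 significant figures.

1.10 square feet

61300 mm² = 0.659828 ft² and 0.0410 m² = 0.441320 ft².
0.659828 + 0.441320 ≈ 1.10 ft².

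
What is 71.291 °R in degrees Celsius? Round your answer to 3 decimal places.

°R = (°C + 273.15) × 9/5.
Applying the formula gives -233.544 °C.

-233.544 degrees Celsius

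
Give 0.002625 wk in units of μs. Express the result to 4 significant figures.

1 week = 6.04800e+11 μs.
So 0.002625 × 6.04800e+11 ≈ 1.588e+9 μs.

1.588e+9 μs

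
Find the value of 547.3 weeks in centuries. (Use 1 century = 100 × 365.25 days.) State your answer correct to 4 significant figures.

0.1049 centuries

1 wk = 0.000191650 century.
Then 547.3 × 0.000191650 ≈ 0.1049 century.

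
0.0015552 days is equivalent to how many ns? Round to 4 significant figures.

1.344e+11 ns

1 d = 8.64000e+13 ns.
So 0.0015552 × 8.64000e+13 ≈ 1.344e+11 ns.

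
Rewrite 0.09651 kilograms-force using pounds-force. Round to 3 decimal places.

0.213 lbf

1 kilogram-force = 2.20462 pounds-force.
Thus 0.09651 × 2.20462 ≈ 0.213 lbf.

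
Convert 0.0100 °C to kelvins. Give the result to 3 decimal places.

273.160 kelvins

K = °C + 273.15.
Applying the formula gives 273.160 K.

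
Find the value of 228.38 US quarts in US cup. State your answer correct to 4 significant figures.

913.5 US cup

1 US qt = 4.00000 US cups.
Then 228.38 × 4.00000 ≈ 913.5 US cup.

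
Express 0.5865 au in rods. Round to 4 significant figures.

1 astronomical unit = 2.97459e+10 rods.
0.5865 × 2.97459e+10 ≈ 1.745e+10 rod.

1.745e+10 rods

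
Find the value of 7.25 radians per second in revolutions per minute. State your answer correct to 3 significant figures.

69.2 rpm

1 rad/s = 9.54930 rpm.
So 7.25 × 9.54930 ≈ 69.2 rpm.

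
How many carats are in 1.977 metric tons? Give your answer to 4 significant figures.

9.885 × 10^6 ct

1 t = 5.00000 × 10^6 ct.
1.977 × 5.00000 × 10^6 ≈ 9.885 × 10^6 ct.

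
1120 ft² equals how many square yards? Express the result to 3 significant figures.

1 ft² = 0.111111 square yards.
1120 × 0.111111 ≈ 124 yd².

124 yd²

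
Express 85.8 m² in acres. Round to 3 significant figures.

0.0212 acres

1 square meter = 0.000247105 acres.
Then 85.8 × 0.000247105 ≈ 0.0212 acre.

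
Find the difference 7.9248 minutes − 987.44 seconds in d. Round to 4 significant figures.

-0.005925 d

7.9248 min = 0.00550333 d and 987.44 s = 0.0114287 d.
0.00550333 − 0.0114287 ≈ -0.005925 d.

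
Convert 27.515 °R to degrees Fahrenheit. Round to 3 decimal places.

-432.155 °F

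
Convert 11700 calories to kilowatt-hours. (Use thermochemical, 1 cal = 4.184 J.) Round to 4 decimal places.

1 calorie = 1.16222e-6 kWh.
Then 11700 × 1.16222e-6 ≈ 0.0136 kWh.

0.0136 kilowatt-hours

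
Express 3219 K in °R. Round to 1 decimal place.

5794.2 degrees Rankine

°R = K × 9/5.
Applying the formula gives 5794.2 °R.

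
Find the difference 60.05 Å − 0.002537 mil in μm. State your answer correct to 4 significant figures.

-0.05843 μm

60.05 Å = 0.00600500 μm and 0.002537 mil = 0.0644398 μm.
0.00600500 − 0.0644398 ≈ -0.05843 μm.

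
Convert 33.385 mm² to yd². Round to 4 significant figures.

1 mm² = 1.19599e-6 square yards.
Thus 33.385 × 1.19599e-6 ≈ 3.993e-5 yd².

3.993e-5 yd²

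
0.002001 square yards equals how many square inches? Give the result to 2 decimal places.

2.59 in²

1 square yard = 1296.00 in².
Then 0.002001 × 1296.00 ≈ 2.59 in².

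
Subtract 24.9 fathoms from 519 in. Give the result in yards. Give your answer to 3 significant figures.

-35.4 yd

519 in = 14.4167 yd and 24.9 fathom = 49.8000 yd.
14.4167 − 49.8000 ≈ -35.4 yd.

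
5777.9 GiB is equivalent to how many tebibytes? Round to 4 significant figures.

1 GiB = 0.0009765625 tebibytes.
Then 5777.9 × 0.0009765625 ≈ 5.642 TiB.

5.642 TiB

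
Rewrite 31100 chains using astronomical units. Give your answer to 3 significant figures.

4.18e-6 au

1 chain = 1.34473e-10 au.
Thus 31100 × 1.34473e-10 ≈ 4.18e-6 au.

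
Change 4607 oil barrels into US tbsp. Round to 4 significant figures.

4.953 × 10^7 US tbsp

1 bbl = 10752.0 US tbsp.
Then 4607 × 10752.0 ≈ 4.953 × 10^7 US tbsp.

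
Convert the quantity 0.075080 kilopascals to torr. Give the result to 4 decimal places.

0.5631 torr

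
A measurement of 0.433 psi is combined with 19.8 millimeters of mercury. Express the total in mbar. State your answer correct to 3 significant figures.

56.3 mbar

0.433 psi = 29.8543 mbar and 19.8 mmHg = 26.3978 mbar.
29.8543 + 26.3978 ≈ 56.3 mbar.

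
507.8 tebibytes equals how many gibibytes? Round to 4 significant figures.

520000 gibibytes

1 TiB = 1024.00 GiB.
Thus 507.8 × 1024.00 ≈ 520000 GiB.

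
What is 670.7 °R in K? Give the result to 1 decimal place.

372.6 kelvins

°R = K × 9/5.
Applying the formula gives 372.6 K.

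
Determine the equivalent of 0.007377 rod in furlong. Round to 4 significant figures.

0.0001844 furlongs

1 rod = 0.0250000 furlong.
Thus 0.007377 × 0.0250000 ≈ 0.0001844 furlong.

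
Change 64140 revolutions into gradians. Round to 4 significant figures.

2.566e+7 gradians

1 revolution = 400.000 gradians.
Thus 64140 × 400.000 ≈ 2.566e+7 grad.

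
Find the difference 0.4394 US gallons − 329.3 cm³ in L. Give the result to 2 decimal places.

1.33 liters

0.4394 US gal = 1.66331 L and 329.3 cm³ = 0.329300 L.
1.66331 − 0.329300 ≈ 1.33 L.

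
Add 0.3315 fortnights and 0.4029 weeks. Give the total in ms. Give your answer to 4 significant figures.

6.447 × 10^8 ms

0.3315 fortnight = 4.00982 × 10^8 ms and 0.4029 wk = 2.43674 × 10^8 ms.
4.00982 × 10^8 + 2.43674 × 10^8 ≈ 6.447 × 10^8 ms.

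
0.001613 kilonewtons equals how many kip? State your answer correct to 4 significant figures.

0.0003626 kips

1 kN = 0.224809 kips.
Thus 0.001613 × 0.224809 ≈ 0.0003626 kip.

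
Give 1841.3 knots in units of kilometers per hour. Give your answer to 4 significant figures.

1 knot = 1.85200 kilometers per hour.
So 1841.3 × 1.85200 ≈ 3410 km/h.

3410 km/h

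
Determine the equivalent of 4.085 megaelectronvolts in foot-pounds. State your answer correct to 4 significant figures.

1 megaelectronvolt = 1.18170 × 10^-13 foot-pounds.
4.085 × 1.18170 × 10^-13 ≈ 4.827 × 10^-13 ft·lbf.

4.827 × 10^-13 foot-pounds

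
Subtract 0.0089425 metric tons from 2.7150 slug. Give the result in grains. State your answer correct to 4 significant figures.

473500 grains

2.7150 slug = 611468 gr and 0.0089425 t = 138004 gr.
611468 − 138004 ≈ 473500 gr.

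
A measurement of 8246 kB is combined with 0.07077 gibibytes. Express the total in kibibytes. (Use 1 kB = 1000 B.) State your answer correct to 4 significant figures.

82260 kibibytes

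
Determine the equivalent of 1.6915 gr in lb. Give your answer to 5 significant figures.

0.00024164 pounds

1 gr = 0.000142857 pounds.
Then 1.6915 × 0.000142857 ≈ 0.00024164 lb.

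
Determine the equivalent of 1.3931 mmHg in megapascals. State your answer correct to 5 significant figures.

1 millimeter of mercury = 0.000133322 megapascals.
Then 1.3931 × 0.000133322 ≈ 0.00018573 MPa.

0.00018573 megapascals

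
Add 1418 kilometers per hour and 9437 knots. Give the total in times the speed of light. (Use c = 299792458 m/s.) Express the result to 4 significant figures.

1.751 × 10^-5 c

1418 km/h = 1.31387 × 10^-6 c and 9437 kn = 1.61939 × 10^-5 c.
1.31387 × 10^-6 + 1.61939 × 10^-5 ≈ 1.751 × 10^-5 c.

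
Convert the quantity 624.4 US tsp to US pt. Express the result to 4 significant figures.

6.504 US pt

1 US tsp = 0.0104167 US pt.
Then 624.4 × 0.0104167 ≈ 6.504 US pt.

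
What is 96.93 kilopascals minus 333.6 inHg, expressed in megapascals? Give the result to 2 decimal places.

-1.03 megapascals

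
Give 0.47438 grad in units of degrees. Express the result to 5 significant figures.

0.42694 °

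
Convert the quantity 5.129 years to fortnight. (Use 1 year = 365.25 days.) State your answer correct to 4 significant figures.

1 year = 26.0893 fortnights.
Then 5.129 × 26.0893 ≈ 133.8 fortnight.

133.8 fortnights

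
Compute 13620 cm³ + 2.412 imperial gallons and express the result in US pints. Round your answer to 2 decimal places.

51.96 US pints

13620 cm³ = 28.7842 US pt and 2.412 imp gal = 23.1735 US pt.
28.7842 + 23.1735 ≈ 51.96 US pt.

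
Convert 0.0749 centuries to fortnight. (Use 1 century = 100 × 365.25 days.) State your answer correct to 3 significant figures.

1 century = 2608.93 fortnights.
0.0749 × 2608.93 ≈ 195 fortnight.

195 fortnights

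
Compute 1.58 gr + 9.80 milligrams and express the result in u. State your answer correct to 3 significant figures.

1.58 gr = 6.16560 × 10^22 u and 9.80 mg = 5.90170 × 10^21 u.
6.16560 × 10^22 + 5.90170 × 10^21 ≈ 6.76 × 10^22 u.

6.76 × 10^22 u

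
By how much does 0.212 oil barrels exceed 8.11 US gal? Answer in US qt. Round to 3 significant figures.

0.212 bbl = 35.6160 US qt and 8.11 US gal = 32.4400 US qt.
35.6160 − 32.4400 ≈ 3.18 US qt.

3.18 US qt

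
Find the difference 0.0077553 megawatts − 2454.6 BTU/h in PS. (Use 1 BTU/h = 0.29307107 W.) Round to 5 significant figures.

0.0077553 MW = 10.5443 PS and 2454.6 BTU/h = 0.978074 PS.
10.5443 − 0.978074 ≈ 9.5662 PS.

9.5662 metric horsepower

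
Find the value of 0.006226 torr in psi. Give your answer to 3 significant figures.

0.000120 pounds per square inch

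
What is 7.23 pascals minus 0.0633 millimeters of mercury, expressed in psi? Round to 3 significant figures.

-0.000175 pounds per square inch

7.23 Pa = 0.00104862 psi and 0.0633 mmHg = 0.00122402 psi.
0.00104862 − 0.00122402 ≈ -0.000175 psi.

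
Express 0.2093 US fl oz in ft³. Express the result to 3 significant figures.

1 US fl oz = 0.00104438 ft³.
So 0.2093 × 0.00104438 ≈ 0.000219 ft³.

0.000219 cubic feet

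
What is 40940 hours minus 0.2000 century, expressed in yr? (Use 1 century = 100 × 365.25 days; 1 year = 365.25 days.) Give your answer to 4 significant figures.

-15.33 yr

40940 h = 4.67032 yr and 0.2000 century = 20.0000 yr.
4.67032 − 20.0000 ≈ -15.33 yr.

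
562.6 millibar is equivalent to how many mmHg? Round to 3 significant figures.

1 mbar = 0.750062 mmHg.
So 562.6 × 0.750062 ≈ 422 mmHg.

422 mmHg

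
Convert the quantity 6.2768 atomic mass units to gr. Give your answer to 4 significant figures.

1.608 × 10^-22 grains

1 atomic mass unit = 2.56260 × 10^-23 grains.
Then 6.2768 × 2.56260 × 10^-23 ≈ 1.608 × 10^-22 gr.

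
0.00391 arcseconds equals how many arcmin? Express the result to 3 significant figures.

6.52e-5 arcmin

1 arcsecond = 0.0166667 arcmin.
Thus 0.00391 × 0.0166667 ≈ 6.52e-5 arcmin.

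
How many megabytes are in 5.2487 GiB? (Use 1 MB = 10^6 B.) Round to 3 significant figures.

1 gibibyte = 1073.74 MB.
Then 5.2487 × 1073.74 ≈ 5640 MB.

5640 megabytes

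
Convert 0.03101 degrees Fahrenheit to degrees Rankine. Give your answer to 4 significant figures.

459.7 °R

°R = °F + 459.67.
Applying the formula gives 459.7 °R.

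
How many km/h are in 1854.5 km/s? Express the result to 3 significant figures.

6.68 × 10^6 km/h

1 kilometer per second = 3600.00 km/h.
Thus 1854.5 × 3600.00 ≈ 6.68 × 10^6 km/h.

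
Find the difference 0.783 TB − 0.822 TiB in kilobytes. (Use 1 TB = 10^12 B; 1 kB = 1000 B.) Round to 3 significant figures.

-1.21 × 10^8 kB

0.783 TB = 7.83000 × 10^8 kB and 0.822 TiB = 9.03799 × 10^8 kB.
7.83000 × 10^8 − 9.03799 × 10^8 ≈ -1.21 × 10^8 kB.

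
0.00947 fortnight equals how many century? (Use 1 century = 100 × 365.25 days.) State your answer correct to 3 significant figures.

3.63 × 10^-6 centuries

1 fortnight = 0.000383299 centuries.
Thus 0.00947 × 0.000383299 ≈ 3.63 × 10^-6 century.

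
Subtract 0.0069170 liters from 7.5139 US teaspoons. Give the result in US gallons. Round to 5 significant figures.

7.5139 US tsp = 0.00978372 US gal and 0.0069170 L = 0.00182728 US gal.
0.00978372 − 0.00182728 ≈ 0.0079564 US gal.

0.0079564 US gal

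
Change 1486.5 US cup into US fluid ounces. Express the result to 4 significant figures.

11890 US fl oz

1 US cup = 8.00000 US fl oz.
So 1486.5 × 8.00000 ≈ 11890 US fl oz.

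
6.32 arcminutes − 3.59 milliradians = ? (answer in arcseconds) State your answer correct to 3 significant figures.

-361 arcsec

6.32 arcmin = 379.200 arcsec and 3.59 mrad = 740.491 arcsec.
379.200 − 740.491 ≈ -361 arcsec.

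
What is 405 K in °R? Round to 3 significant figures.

729 degrees Rankine

°R = K × 9/5.
Applying the formula gives 729 °R.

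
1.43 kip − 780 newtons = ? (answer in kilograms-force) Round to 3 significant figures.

1.43 kip = 648.637 kgf and 780 N = 79.5379 kgf.
648.637 − 79.5379 ≈ 569 kgf.

569 kgf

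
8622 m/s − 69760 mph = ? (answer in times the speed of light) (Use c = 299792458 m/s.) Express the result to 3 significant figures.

-7.53 × 10^-5 times the speed of light

8622 m/s = 2.87599 × 10^-5 c and 69760 mph = 0.000104024 c.
2.87599 × 10^-5 − 0.000104024 ≈ -7.53 × 10^-5 c.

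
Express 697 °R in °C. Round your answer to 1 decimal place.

°R = (°C + 273.15) × 9/5.
Applying the formula gives 114.1 °C.

114.1 degrees Celsius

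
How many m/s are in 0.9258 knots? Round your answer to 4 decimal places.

1 kn = 0.514444 m/s.
Thus 0.9258 × 0.514444 ≈ 0.4763 m/s.

0.4763 meters per second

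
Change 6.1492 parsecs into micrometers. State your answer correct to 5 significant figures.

1.8974 × 10^23 micrometers

1 parsec = 3.08568 × 10^22 μm.
Then 6.1492 × 3.08568 × 10^22 ≈ 1.8974 × 10^23 μm.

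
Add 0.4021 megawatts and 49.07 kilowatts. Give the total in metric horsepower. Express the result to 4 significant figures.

613.4 PS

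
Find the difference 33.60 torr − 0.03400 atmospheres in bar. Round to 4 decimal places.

0.0103 bar

33.60 torr = 0.0447963 bar and 0.03400 atm = 0.0344505 bar.
0.0447963 − 0.0344505 ≈ 0.0103 bar.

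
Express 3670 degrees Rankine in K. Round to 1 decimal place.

°R = K × 9/5.
Applying the formula gives 2038.9 K.

2038.9 K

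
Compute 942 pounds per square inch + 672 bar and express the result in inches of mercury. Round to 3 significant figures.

942 psi = 1917.93 inHg and 672 bar = 19844.1 inHg.
1917.93 + 19844.1 ≈ 21800 inHg.

21800 inches of mercury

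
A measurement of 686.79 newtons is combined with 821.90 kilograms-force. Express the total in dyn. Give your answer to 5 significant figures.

8.7469 × 10^8 dynes

686.79 N = 6.86790 × 10^7 dyn and 821.90 kgf = 8.06009 × 10^8 dyn.
6.86790 × 10^7 + 8.06009 × 10^8 ≈ 8.7469 × 10^8 dyn.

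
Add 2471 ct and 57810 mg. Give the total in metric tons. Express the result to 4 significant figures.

2471 ct = 0.000494200 t and 57810 mg = 5.78100 × 10^-5 t.
0.000494200 + 5.78100 × 10^-5 ≈ 0.0005520 t.

0.0005520 t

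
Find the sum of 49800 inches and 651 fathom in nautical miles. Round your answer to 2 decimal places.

49800 in = 0.683002 nmi and 651 fathom = 0.642845 nmi.
0.683002 + 0.642845 ≈ 1.33 nmi.

1.33 nmi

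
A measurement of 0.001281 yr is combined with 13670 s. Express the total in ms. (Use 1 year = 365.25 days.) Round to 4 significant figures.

0.001281 yr = 4.04253 × 10^7 ms and 13670 s = 1.36700 × 10^7 ms.
4.04253 × 10^7 + 1.36700 × 10^7 ≈ 5.410 × 10^7 ms.

5.410 × 10^7 ms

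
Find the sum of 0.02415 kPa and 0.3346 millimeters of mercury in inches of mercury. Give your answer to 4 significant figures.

0.02030 inches of mercury

0.02415 kPa = 0.00713149 inHg and 0.3346 mmHg = 0.0131732 inHg.
0.00713149 + 0.0131732 ≈ 0.02030 inHg.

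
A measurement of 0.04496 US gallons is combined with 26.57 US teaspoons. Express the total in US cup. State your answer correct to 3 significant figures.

1.27 US cup

0.04496 US gal = 0.719360 US cup and 26.57 US tsp = 0.553542 US cup.
0.719360 + 0.553542 ≈ 1.27 US cup.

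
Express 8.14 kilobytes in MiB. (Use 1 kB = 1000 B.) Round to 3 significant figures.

0.00776 MiB

1 kB = 0.000953674 mebibytes.
8.14 × 0.000953674 ≈ 0.00776 MiB.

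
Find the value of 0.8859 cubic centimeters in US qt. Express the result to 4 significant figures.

0.0009361 US quarts

1 cm³ = 0.00105669 US qt.
0.8859 × 0.00105669 ≈ 0.0009361 US qt.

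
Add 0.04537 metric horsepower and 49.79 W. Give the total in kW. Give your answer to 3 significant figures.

0.0832 kilowatts

0.04537 PS = 0.0333696 kW and 49.79 W = 0.0497900 kW.
0.0333696 + 0.0497900 ≈ 0.0832 kW.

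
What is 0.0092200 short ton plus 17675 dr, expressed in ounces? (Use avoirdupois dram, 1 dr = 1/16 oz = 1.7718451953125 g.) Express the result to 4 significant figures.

0.0092200 short ton = 295.040 oz and 17675 dr = 1104.69 oz.
295.040 + 1104.69 ≈ 1400 oz.

1400 oz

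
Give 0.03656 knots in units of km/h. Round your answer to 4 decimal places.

1 kn = 1.85200 km/h.
So 0.03656 × 1.85200 ≈ 0.0677 km/h.

0.0677 kilometers per hour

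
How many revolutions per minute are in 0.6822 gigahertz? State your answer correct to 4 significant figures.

1 gigahertz = 6.00000 × 10^10 revolutions per minute.
Then 0.6822 × 6.00000 × 10^10 ≈ 4.093 × 10^10 rpm.

4.093 × 10^10 revolutions per minute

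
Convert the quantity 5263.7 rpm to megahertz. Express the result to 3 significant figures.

1 revolution per minute = 1.66667e-8 MHz.
So 5263.7 × 1.66667e-8 ≈ 8.77e-5 MHz.

8.77e-5 megahertz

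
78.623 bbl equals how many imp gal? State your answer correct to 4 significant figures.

2750 imp gal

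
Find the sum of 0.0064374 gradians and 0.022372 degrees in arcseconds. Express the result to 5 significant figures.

101.40 arcsec

0.0064374 grad = 20.8572 arcsec and 0.022372 ° = 80.5392 arcsec.
20.8572 + 80.5392 ≈ 101.40 arcsec.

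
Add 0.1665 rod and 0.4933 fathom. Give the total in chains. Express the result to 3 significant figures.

0.0865 chain

0.1665 rod = 0.0416250 chain and 0.4933 fathom = 0.0448455 chain.
0.0416250 + 0.0448455 ≈ 0.0865 chain.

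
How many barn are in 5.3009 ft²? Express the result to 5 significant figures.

4.9247e+27 barn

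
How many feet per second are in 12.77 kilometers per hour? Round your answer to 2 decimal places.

1 km/h = 0.911344 feet per second.
Thus 12.77 × 0.911344 ≈ 11.64 ft/s.

11.64 feet per second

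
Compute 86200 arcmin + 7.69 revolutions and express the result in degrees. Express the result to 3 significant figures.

4210 degrees

86200 arcmin = 1436.67 ° and 7.69 rev = 2768.40 °.
1436.67 + 2768.40 ≈ 4210 °.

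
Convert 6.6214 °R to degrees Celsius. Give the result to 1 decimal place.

°R = (°C + 273.15) × 9/5.
Applying the formula gives -269.5 °C.

-269.5 °C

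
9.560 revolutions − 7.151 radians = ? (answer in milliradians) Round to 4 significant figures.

52920 milliradians

9.560 rev = 60067.3 mrad and 7.151 rad = 7151.00 mrad.
60067.3 − 7151.00 ≈ 52920 mrad.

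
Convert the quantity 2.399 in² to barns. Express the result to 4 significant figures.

1.548 × 10^25 barns

1 square inch = 6.45160 × 10^24 barn.
Then 2.399 × 6.45160 × 10^24 ≈ 1.548 × 10^25 barn.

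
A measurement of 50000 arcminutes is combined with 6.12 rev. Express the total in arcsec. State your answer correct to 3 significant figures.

50000 arcmin = 3.00000 × 10^6 arcsec and 6.12 rev = 7.93152 × 10^6 arcsec.
3.00000 × 10^6 + 7.93152 × 10^6 ≈ 1.09 × 10^7 arcsec.

1.09 × 10^7 arcsec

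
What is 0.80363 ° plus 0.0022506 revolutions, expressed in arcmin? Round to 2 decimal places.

0.80363 ° = 48.2178 arcmin and 0.0022506 rev = 48.6130 arcmin.
48.2178 + 48.6130 ≈ 96.83 arcmin.

96.83 arcminutes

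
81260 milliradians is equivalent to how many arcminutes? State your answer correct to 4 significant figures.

279400 arcmin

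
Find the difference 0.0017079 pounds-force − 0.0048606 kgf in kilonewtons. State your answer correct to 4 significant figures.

0.0017079 lbf = 7.59712 × 10^-6 kN and 0.0048606 kgf = 4.76662 × 10^-5 kN.
7.59712 × 10^-6 − 4.76662 × 10^-5 ≈ -4.007 × 10^-5 kN.

-4.007 × 10^-5 kN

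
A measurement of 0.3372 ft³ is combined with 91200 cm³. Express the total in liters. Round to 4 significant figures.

0.3372 ft³ = 9.54844 L and 91200 cm³ = 91.2000 L.
9.54844 + 91.2000 ≈ 100.7 L.

100.7 L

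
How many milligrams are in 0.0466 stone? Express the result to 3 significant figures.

1 st = 6.35029e+6 mg.
Thus 0.0466 × 6.35029e+6 ≈ 296000 mg.

296000 mg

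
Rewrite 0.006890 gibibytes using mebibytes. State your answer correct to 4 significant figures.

7.055 MiB

1 GiB = 1024.00 MiB.
So 0.006890 × 1024.00 ≈ 7.055 MiB.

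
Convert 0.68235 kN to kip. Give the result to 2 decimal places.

0.15 kips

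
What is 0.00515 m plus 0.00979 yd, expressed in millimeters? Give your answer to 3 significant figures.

14.1 mm

0.00515 m = 5.15000 mm and 0.00979 yd = 8.95198 mm.
5.15000 + 8.95198 ≈ 14.1 mm.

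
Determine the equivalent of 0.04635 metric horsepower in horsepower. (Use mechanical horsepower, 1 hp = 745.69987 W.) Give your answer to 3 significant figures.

1 PS = 0.986320 hp.
Then 0.04635 × 0.986320 ≈ 0.0457 hp.

0.0457 hp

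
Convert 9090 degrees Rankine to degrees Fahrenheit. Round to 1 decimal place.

8630.3 °F

°R = °F + 459.67.
Applying the formula gives 8630.3 °F.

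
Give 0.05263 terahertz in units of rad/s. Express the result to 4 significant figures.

1 THz = 6.28319 × 10^12 radians per second.
0.05263 × 6.28319 × 10^12 ≈ 3.307 × 10^11 rad/s.

3.307 × 10^11 radians per second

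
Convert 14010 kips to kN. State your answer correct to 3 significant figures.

62300 kN

1 kip = 4.44822 kN.
So 14010 × 4.44822 ≈ 62300 kN.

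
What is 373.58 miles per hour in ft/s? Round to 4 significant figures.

547.9 ft/s

1 mile per hour = 1.46667 ft/s.
Then 373.58 × 1.46667 ≈ 547.9 ft/s.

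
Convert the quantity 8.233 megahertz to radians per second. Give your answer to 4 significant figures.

1 MHz = 6.28319e+6 rad/s.
Then 8.233 × 6.28319e+6 ≈ 5.173e+7 rad/s.

5.173e+7 radians per second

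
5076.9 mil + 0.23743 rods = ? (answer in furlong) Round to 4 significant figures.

5076.9 mil = 0.000641023 furlong and 0.23743 rod = 0.00593575 furlong.
0.000641023 + 0.00593575 ≈ 0.006577 furlong.

0.006577 furlong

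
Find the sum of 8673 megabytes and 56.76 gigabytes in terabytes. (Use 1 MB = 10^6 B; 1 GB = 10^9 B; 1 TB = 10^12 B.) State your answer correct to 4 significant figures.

0.06543 TB

8673 MB = 0.00867300 TB and 56.76 GB = 0.0567600 TB.
0.00867300 + 0.0567600 ≈ 0.06543 TB.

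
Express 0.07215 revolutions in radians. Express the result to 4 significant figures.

0.4533 rad

1 rev = 6.28319 radians.
Then 0.07215 × 6.28319 ≈ 0.4533 rad.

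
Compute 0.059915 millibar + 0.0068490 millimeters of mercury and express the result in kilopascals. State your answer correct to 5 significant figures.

0.0069046 kPa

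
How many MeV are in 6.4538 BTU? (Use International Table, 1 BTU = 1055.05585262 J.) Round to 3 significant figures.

4.25e+16 MeV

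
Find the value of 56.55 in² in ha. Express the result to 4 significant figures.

1 square inch = 6.45160e-8 ha.
Thus 56.55 × 6.45160e-8 ≈ 3.648e-6 ha.

3.648e-6 hectares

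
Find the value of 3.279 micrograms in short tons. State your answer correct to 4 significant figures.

3.614e-12 short ton

1 μg = 1.10231e-12 short tons.
So 3.279 × 1.10231e-12 ≈ 3.614e-12 short ton.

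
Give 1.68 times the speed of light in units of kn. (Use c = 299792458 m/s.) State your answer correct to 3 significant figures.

1 c = 5.82750 × 10^8 kn.
Thus 1.68 × 5.82750 × 10^8 ≈ 9.79 × 10^8 kn.

9.79 × 10^8 kn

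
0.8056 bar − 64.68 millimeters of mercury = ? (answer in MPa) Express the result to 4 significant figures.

0.07194 MPa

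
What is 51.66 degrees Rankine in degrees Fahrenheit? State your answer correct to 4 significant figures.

-408.0 °F

°R = °F + 459.67.
Applying the formula gives -408.0 °F.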